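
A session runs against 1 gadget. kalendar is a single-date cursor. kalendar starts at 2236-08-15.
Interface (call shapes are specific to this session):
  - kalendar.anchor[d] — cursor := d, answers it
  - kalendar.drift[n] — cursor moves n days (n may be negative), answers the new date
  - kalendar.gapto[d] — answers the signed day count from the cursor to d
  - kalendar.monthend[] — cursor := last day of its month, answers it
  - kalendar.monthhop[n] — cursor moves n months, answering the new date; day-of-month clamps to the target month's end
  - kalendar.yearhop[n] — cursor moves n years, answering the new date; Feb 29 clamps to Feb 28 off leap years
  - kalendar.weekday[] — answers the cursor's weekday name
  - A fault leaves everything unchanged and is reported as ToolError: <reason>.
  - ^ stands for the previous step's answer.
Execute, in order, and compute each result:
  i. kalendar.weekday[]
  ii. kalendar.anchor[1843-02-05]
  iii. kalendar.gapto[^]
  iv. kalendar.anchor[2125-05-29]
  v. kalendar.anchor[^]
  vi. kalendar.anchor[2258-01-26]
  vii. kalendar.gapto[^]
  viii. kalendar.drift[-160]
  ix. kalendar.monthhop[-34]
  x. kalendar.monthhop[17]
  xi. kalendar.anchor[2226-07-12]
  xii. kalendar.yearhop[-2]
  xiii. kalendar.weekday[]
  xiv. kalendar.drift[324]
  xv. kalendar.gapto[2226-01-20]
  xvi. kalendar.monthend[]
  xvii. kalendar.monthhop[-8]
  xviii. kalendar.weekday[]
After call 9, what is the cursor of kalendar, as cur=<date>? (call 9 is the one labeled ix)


-> kalendar.weekday()
<- Monday
-> kalendar.anchor(d: 1843-02-05)
<- 1843-02-05
-> kalendar.gapto(d: ^)
<- 0
-> kalendar.anchor(d: 2125-05-29)
<- 2125-05-29
-> kalendar.anchor(d: ^)
<- 2125-05-29
-> kalendar.anchor(d: 2258-01-26)
<- 2258-01-26
-> kalendar.gapto(d: ^)
<- 0
-> kalendar.drift(n: -160)
<- 2257-08-19
-> kalendar.monthhop(n: -34)
<- 2254-10-19
-> kalendar.monthhop(n: 17)
<- 2256-03-19
-> kalendar.anchor(d: 2226-07-12)
<- 2226-07-12
-> kalendar.yearhop(n: -2)
<- 2224-07-12
-> kalendar.weekday()
<- Monday
-> kalendar.drift(n: 324)
<- 2225-06-01
-> kalendar.gapto(d: 2226-01-20)
<- 233
-> kalendar.monthend()
<- 2225-06-30
-> kalendar.monthhop(n: -8)
<- 2224-10-30
-> kalendar.weekday()
<- Saturday

Answer: cur=2254-10-19


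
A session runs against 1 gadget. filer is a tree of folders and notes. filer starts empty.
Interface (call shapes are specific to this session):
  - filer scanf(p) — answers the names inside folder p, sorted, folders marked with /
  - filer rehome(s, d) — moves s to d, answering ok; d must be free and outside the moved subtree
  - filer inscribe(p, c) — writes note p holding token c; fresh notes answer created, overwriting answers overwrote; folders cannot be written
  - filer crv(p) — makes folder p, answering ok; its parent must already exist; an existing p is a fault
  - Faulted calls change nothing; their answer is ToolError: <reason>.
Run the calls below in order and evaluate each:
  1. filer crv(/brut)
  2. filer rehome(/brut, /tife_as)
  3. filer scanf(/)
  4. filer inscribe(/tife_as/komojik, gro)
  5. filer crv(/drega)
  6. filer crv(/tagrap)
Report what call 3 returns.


Answer: [tife_as/]

Derivation:
;; filer crv(p: /brut) -> ok
;; filer rehome(s: /brut, d: /tife_as) -> ok
;; filer scanf(p: /) -> [tife_as/]
;; filer inscribe(p: /tife_as/komojik, c: gro) -> created
;; filer crv(p: /drega) -> ok
;; filer crv(p: /tagrap) -> ok


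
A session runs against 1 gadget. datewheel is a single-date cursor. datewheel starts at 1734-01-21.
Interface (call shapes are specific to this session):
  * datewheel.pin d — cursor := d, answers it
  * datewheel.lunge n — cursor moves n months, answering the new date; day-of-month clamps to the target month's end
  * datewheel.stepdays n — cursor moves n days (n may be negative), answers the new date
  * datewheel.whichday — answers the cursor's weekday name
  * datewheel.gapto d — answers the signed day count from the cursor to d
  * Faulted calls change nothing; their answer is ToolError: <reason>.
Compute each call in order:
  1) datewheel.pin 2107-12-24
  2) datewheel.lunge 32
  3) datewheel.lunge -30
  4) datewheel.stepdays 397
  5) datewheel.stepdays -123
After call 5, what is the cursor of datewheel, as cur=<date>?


Answer: cur=2108-11-24

Derivation:
→ datewheel.pin(d=2107-12-24)
← 2107-12-24
→ datewheel.lunge(n=32)
← 2110-08-24
→ datewheel.lunge(n=-30)
← 2108-02-24
→ datewheel.stepdays(n=397)
← 2109-03-27
→ datewheel.stepdays(n=-123)
← 2108-11-24


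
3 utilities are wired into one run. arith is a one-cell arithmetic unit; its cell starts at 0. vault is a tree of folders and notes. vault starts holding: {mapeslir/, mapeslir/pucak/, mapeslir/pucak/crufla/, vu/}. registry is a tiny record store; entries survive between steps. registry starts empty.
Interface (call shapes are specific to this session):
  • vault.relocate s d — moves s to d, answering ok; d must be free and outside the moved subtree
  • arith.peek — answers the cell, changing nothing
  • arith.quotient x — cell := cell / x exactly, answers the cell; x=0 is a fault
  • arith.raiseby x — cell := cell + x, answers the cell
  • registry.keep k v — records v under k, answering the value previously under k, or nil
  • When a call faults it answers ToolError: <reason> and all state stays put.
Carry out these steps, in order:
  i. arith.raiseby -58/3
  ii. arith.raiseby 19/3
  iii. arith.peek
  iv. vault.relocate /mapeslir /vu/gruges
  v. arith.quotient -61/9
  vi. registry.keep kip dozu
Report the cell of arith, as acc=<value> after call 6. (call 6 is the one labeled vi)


;; raiseby(x: -58/3) ~> -58/3
;; raiseby(x: 19/3) ~> -13
;; peek() ~> -13
;; relocate(s: /mapeslir, d: /vu/gruges) ~> ok
;; quotient(x: -61/9) ~> 117/61
;; keep(k: kip, v: dozu) ~> nil

Answer: acc=117/61


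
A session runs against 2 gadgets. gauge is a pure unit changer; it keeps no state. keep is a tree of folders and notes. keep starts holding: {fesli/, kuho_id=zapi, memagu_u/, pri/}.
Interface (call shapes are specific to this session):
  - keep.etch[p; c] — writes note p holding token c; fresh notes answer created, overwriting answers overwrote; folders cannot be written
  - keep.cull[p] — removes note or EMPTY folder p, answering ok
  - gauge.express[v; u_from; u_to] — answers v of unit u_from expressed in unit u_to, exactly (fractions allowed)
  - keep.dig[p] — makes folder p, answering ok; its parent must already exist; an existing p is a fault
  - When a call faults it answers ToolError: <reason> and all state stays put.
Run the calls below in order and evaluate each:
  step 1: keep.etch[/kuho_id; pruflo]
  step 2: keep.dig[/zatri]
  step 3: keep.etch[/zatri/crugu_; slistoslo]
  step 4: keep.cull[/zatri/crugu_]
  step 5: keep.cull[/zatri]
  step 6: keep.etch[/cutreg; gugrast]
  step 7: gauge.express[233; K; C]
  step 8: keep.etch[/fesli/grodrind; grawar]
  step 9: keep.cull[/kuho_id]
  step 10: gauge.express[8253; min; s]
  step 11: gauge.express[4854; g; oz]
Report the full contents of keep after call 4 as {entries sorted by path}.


Answer: {fesli/, kuho_id=pruflo, memagu_u/, pri/, zatri/}

Derivation:
! 1. etch(/kuho_id, pruflo) => overwrote
! 2. dig(/zatri) => ok
! 3. etch(/zatri/crugu_, slistoslo) => created
! 4. cull(/zatri/crugu_) => ok
! 5. cull(/zatri) => ok
! 6. etch(/cutreg, gugrast) => created
! 7. express(233, K, C) => -803/20
! 8. etch(/fesli/grodrind, grawar) => created
! 9. cull(/kuho_id) => ok
! 10. express(8253, min, s) => 495180
! 11. express(4854, g, oz) => 7766400000/45359237


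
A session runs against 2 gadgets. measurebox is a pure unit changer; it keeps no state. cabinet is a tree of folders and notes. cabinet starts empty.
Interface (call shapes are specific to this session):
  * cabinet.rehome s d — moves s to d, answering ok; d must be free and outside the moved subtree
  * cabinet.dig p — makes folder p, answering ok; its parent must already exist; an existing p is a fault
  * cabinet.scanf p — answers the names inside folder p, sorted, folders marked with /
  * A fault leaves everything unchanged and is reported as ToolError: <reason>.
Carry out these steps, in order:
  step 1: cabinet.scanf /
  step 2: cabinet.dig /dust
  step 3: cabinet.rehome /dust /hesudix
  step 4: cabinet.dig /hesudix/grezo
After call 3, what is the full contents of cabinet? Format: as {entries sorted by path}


Answer: {hesudix/}

Derivation:
→ cabinet.scanf(p=/)
← []
→ cabinet.dig(p=/dust)
← ok
→ cabinet.rehome(s=/dust, d=/hesudix)
← ok
→ cabinet.dig(p=/hesudix/grezo)
← ok


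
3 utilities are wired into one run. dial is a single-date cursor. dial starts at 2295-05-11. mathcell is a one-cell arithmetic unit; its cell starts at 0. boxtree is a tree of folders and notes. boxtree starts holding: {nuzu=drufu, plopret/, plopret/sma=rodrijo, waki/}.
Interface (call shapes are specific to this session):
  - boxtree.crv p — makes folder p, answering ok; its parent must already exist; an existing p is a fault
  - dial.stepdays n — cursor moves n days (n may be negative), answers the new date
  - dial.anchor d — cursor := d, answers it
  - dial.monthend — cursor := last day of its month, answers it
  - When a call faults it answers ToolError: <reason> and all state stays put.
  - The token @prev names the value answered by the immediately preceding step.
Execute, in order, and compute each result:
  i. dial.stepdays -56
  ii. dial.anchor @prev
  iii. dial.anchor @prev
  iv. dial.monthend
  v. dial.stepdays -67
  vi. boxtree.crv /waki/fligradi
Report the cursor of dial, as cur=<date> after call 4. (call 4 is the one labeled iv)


Answer: cur=2295-03-31

Derivation:
Step: stepdays[n='-56']
Result: 2295-03-16
Step: anchor[d='@prev']
Result: 2295-03-16
Step: anchor[d='@prev']
Result: 2295-03-16
Step: monthend[]
Result: 2295-03-31
Step: stepdays[n='-67']
Result: 2295-01-23
Step: crv[p='/waki/fligradi']
Result: ok


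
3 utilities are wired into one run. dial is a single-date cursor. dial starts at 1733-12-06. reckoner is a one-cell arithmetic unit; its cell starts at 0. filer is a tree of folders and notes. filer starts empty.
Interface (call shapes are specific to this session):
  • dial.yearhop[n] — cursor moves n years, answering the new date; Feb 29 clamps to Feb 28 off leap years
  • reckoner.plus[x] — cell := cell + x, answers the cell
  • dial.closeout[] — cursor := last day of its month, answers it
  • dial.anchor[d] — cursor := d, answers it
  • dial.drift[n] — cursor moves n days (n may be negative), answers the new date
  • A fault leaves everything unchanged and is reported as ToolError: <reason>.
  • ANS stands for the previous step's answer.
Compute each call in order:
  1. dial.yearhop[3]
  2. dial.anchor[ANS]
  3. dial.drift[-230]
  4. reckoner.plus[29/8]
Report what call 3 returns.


>> yearhop(n: 3)
<< 1736-12-06
>> anchor(d: ANS)
<< 1736-12-06
>> drift(n: -230)
<< 1736-04-20
>> plus(x: 29/8)
<< 29/8

Answer: 1736-04-20


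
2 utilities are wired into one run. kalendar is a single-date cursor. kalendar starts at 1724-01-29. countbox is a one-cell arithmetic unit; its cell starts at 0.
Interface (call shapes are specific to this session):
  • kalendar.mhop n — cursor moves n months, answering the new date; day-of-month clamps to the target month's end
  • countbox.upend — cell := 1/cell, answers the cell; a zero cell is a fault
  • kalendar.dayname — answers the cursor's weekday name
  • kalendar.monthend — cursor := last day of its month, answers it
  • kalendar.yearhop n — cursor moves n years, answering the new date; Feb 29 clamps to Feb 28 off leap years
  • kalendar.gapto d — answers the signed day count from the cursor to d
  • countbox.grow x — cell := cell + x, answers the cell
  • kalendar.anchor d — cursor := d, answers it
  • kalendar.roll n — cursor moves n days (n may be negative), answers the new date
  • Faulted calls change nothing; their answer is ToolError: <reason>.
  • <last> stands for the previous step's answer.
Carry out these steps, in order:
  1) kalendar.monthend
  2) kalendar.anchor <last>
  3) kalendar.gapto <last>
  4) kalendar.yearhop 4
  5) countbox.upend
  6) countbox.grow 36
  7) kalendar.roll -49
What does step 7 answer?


Answer: 1727-12-13

Derivation:
Do: kalendar.monthend[]
See: 1724-01-31
Do: kalendar.anchor[d: <last>]
See: 1724-01-31
Do: kalendar.gapto[d: <last>]
See: 0
Do: kalendar.yearhop[n: 4]
See: 1728-01-31
Do: countbox.upend[]
See: ToolError: reciprocal of zero
Do: countbox.grow[x: 36]
See: 36
Do: kalendar.roll[n: -49]
See: 1727-12-13


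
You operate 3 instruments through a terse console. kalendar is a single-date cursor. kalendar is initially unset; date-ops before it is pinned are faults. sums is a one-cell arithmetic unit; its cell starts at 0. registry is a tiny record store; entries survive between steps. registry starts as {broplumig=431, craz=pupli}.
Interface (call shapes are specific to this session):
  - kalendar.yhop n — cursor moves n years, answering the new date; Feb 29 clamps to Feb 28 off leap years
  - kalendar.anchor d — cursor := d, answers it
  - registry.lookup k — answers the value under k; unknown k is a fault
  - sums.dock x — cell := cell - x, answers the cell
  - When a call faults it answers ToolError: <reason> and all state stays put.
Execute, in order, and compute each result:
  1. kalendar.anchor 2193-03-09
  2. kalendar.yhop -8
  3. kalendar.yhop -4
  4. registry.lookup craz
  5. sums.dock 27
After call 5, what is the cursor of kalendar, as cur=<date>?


CALL anchor[d=2193-03-09]
RET  2193-03-09
CALL yhop[n=-8]
RET  2185-03-09
CALL yhop[n=-4]
RET  2181-03-09
CALL lookup[k=craz]
RET  pupli
CALL dock[x=27]
RET  -27

Answer: cur=2181-03-09


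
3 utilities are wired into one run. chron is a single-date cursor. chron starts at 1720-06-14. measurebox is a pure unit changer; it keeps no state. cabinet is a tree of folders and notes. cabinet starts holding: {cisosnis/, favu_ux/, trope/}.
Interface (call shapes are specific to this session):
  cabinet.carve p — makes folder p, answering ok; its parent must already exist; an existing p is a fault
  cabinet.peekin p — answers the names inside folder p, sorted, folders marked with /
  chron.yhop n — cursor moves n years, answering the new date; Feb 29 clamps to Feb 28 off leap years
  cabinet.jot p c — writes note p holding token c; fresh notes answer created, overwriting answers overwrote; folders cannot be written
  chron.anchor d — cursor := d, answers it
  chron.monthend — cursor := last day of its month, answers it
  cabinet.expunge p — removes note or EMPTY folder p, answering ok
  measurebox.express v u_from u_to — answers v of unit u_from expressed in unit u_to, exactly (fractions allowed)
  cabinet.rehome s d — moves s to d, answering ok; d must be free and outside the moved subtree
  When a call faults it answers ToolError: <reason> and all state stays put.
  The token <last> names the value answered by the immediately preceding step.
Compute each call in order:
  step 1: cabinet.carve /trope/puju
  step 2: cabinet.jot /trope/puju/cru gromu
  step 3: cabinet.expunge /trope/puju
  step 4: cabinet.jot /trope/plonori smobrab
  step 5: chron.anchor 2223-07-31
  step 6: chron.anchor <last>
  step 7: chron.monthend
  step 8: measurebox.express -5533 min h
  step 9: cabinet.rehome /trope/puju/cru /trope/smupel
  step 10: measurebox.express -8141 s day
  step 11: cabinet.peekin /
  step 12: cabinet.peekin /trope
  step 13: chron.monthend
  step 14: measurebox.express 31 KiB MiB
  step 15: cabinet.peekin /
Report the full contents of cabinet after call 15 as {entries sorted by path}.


Answer: {cisosnis/, favu_ux/, trope/, trope/plonori=smobrab, trope/puju/, trope/smupel=gromu}

Derivation:
Using carve passing p=/trope/puju, and get ok.
Invoking jot passing p=/trope/puju/cru, c=gromu, → created.
I use expunge passing p=/trope/puju, giving ToolError: not empty.
I run jot passing p=/trope/plonori, c=smobrab, giving created.
Using anchor passing d=2223-07-31, — result: 2223-07-31.
Next I call anchor passing d=<last>, → 2223-07-31.
I call monthend(): 2223-07-31.
I invoke express passing v=-5533, u_from=min, u_to=h, and see -5533/60.
I run rehome passing s=/trope/puju/cru, d=/trope/smupel, giving ok.
Next I call express passing v=-8141, u_from=s, u_to=day, → -8141/86400.
Calling peekin passing p=/, and observe [cisosnis/, favu_ux/, trope/].
I call peekin passing p=/trope, and observe [plonori, puju/, smupel].
Calling monthend(), — result: 2223-07-31.
Using express passing v=31, u_from=KiB, u_to=MiB, giving 31/1024.
Invoking peekin passing p=/, — result: [cisosnis/, favu_ux/, trope/].


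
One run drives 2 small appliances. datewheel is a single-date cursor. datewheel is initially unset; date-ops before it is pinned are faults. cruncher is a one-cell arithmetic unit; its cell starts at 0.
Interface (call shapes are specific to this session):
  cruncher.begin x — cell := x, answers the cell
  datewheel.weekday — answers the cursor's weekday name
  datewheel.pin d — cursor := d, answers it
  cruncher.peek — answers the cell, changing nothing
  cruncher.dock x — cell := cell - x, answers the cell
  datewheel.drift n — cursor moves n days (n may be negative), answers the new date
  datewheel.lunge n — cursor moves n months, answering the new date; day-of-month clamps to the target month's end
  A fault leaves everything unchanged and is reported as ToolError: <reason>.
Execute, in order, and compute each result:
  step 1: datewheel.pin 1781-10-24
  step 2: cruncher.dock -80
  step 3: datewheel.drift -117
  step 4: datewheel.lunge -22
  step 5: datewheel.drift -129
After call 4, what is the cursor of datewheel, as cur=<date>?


Answer: cur=1779-08-29

Derivation:
// datewheel.pin(d=1781-10-24) => 1781-10-24
// cruncher.dock(x=-80) => 80
// datewheel.drift(n=-117) => 1781-06-29
// datewheel.lunge(n=-22) => 1779-08-29
// datewheel.drift(n=-129) => 1779-04-22


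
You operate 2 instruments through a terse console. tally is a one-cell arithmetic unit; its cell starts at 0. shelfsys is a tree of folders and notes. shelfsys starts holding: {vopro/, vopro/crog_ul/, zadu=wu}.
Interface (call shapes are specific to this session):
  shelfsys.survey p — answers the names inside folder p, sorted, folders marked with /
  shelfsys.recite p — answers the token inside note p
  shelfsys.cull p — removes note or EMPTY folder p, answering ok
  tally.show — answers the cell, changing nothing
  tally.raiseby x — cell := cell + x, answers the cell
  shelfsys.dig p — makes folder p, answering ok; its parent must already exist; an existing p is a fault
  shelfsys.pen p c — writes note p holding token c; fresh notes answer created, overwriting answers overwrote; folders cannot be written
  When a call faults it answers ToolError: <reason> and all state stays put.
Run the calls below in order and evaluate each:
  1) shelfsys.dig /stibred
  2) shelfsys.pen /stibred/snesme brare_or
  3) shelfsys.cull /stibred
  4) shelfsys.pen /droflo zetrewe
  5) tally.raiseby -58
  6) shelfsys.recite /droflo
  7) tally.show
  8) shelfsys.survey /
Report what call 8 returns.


Answer: [droflo, stibred/, vopro/, zadu]

Derivation:
Act: shelfsys.dig[/stibred]
Obs: ok
Act: shelfsys.pen[/stibred/snesme; brare_or]
Obs: created
Act: shelfsys.cull[/stibred]
Obs: ToolError: not empty
Act: shelfsys.pen[/droflo; zetrewe]
Obs: created
Act: tally.raiseby[-58]
Obs: -58
Act: shelfsys.recite[/droflo]
Obs: zetrewe
Act: tally.show[]
Obs: -58
Act: shelfsys.survey[/]
Obs: [droflo, stibred/, vopro/, zadu]


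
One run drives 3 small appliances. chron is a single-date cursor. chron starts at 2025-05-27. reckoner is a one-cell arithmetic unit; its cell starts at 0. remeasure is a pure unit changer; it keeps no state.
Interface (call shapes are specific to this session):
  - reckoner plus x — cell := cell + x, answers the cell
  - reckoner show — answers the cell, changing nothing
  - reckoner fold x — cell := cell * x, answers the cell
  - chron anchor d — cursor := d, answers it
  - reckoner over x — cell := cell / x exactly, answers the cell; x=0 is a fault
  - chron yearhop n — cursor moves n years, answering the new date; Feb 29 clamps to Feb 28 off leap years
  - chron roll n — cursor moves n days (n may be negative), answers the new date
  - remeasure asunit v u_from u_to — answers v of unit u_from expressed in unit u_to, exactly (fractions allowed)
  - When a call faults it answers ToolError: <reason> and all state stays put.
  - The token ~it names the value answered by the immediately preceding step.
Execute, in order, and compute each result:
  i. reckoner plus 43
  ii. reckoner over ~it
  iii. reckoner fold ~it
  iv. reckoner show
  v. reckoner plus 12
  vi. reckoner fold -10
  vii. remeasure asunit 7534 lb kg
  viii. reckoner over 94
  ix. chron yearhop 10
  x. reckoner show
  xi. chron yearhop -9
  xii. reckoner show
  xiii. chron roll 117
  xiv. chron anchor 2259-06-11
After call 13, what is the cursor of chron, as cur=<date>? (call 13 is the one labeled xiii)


Answer: cur=2026-09-21

Derivation:
CALL reckoner plus[43]
RET  43
CALL reckoner over[~it]
RET  1
CALL reckoner fold[~it]
RET  1
CALL reckoner show[]
RET  1
CALL reckoner plus[12]
RET  13
CALL reckoner fold[-10]
RET  -130
CALL remeasure asunit[7534; lb; kg]
RET  170868245779/50000000
CALL reckoner over[94]
RET  -65/47
CALL chron yearhop[10]
RET  2035-05-27
CALL reckoner show[]
RET  -65/47
CALL chron yearhop[-9]
RET  2026-05-27
CALL reckoner show[]
RET  -65/47
CALL chron roll[117]
RET  2026-09-21
CALL chron anchor[2259-06-11]
RET  2259-06-11


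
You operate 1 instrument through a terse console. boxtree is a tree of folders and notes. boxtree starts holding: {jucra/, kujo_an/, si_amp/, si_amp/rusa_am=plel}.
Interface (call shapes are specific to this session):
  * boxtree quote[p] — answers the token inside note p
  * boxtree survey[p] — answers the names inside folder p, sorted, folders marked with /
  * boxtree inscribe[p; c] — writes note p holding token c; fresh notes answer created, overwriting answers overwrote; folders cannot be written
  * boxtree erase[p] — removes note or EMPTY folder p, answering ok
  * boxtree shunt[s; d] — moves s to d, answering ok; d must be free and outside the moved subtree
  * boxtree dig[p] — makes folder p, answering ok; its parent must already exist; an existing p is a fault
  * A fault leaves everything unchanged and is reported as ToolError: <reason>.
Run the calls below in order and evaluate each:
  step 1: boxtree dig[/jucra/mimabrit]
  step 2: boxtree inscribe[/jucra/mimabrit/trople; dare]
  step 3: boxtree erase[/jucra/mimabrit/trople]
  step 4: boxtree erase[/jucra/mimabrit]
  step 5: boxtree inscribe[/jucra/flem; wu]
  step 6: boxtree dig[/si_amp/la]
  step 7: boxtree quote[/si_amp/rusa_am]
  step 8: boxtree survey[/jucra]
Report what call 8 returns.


// 1. boxtree dig(p→/jucra/mimabrit) -> ok
// 2. boxtree inscribe(p→/jucra/mimabrit/trople, c→dare) -> created
// 3. boxtree erase(p→/jucra/mimabrit/trople) -> ok
// 4. boxtree erase(p→/jucra/mimabrit) -> ok
// 5. boxtree inscribe(p→/jucra/flem, c→wu) -> created
// 6. boxtree dig(p→/si_amp/la) -> ok
// 7. boxtree quote(p→/si_amp/rusa_am) -> plel
// 8. boxtree survey(p→/jucra) -> [flem]

Answer: [flem]


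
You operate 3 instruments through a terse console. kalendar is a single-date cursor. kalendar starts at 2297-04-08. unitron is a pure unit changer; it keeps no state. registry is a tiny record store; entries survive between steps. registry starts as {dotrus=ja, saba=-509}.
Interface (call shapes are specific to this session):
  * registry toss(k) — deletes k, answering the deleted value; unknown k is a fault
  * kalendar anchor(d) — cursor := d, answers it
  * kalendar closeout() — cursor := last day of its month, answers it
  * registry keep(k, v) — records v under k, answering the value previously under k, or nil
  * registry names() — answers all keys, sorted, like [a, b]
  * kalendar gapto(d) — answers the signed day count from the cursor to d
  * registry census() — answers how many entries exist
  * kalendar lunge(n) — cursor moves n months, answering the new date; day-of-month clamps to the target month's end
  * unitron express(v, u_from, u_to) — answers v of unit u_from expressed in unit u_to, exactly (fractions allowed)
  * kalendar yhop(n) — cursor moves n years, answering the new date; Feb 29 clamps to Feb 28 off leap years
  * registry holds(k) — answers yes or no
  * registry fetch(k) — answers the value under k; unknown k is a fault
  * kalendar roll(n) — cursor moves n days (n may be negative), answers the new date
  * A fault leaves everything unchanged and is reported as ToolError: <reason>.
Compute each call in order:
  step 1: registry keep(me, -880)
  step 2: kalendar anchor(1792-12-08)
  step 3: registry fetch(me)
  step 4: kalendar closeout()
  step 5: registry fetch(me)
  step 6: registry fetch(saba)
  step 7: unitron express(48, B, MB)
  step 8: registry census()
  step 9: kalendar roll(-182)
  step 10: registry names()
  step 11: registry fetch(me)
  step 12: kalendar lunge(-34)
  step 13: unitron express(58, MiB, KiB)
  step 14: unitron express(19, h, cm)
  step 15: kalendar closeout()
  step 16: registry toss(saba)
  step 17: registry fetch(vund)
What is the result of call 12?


Invoking registry keep using k→me, v→-880, → nil.
Next I call kalendar anchor using d→1792-12-08, giving 1792-12-08.
Now I run registry fetch using k→me, and get -880.
I invoke kalendar closeout, giving 1792-12-31.
Using registry fetch using k→me, and see -880.
Then registry fetch using k→saba, and get -509.
Invoking unitron express using v→48, u_from→B, u_to→MB, giving 3/62500.
I call registry census(), and see 3.
Calling kalendar roll using n→-182, and get 1792-07-02.
Then registry names(), and get [dotrus, me, saba].
Now I run registry fetch using k→me, and see -880.
I use kalendar lunge using n→-34, and observe 1789-09-02.
Next I call unitron express using v→58, u_from→MiB, u_to→KiB, and see 59392.
Invoking unitron express using v→19, u_from→h, u_to→cm, giving ToolError: incompatible units.
I use kalendar closeout: 1789-09-30.
I use registry toss using k→saba, → -509.
I invoke registry fetch using k→vund, — result: ToolError: no such key vund.

Answer: 1789-09-02


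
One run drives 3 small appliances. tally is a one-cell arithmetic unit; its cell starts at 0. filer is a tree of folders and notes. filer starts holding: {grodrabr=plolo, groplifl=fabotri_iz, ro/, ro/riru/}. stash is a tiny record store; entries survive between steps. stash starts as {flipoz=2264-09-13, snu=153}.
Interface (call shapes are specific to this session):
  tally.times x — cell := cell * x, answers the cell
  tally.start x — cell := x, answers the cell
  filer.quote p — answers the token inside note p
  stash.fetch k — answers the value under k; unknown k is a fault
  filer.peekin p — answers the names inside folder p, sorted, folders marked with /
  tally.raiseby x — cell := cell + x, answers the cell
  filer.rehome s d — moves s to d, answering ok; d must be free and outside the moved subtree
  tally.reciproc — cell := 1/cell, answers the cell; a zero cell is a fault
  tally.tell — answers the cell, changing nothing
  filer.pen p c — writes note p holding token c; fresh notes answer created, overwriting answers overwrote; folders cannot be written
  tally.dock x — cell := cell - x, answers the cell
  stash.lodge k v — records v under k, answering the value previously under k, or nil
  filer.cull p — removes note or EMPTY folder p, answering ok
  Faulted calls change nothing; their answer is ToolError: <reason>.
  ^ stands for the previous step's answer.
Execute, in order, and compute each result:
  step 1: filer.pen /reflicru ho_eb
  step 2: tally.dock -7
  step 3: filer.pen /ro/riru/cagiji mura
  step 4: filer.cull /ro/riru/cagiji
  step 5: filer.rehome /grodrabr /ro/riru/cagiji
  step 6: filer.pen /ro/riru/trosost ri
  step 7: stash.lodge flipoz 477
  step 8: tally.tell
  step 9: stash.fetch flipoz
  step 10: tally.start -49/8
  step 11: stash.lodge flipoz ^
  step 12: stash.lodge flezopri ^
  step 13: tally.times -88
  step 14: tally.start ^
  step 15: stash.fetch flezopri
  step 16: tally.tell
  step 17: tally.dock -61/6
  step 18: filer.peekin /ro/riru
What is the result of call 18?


CALL filer.pen[/reflicru; ho_eb]
RET  created
CALL tally.dock[-7]
RET  7
CALL filer.pen[/ro/riru/cagiji; mura]
RET  created
CALL filer.cull[/ro/riru/cagiji]
RET  ok
CALL filer.rehome[/grodrabr; /ro/riru/cagiji]
RET  ok
CALL filer.pen[/ro/riru/trosost; ri]
RET  created
CALL stash.lodge[flipoz; 477]
RET  2264-09-13
CALL tally.tell[]
RET  7
CALL stash.fetch[flipoz]
RET  477
CALL tally.start[-49/8]
RET  -49/8
CALL stash.lodge[flipoz; ^]
RET  477
CALL stash.lodge[flezopri; ^]
RET  nil
CALL tally.times[-88]
RET  539
CALL tally.start[^]
RET  539
CALL stash.fetch[flezopri]
RET  477
CALL tally.tell[]
RET  539
CALL tally.dock[-61/6]
RET  3295/6
CALL filer.peekin[/ro/riru]
RET  [cagiji, trosost]

Answer: [cagiji, trosost]


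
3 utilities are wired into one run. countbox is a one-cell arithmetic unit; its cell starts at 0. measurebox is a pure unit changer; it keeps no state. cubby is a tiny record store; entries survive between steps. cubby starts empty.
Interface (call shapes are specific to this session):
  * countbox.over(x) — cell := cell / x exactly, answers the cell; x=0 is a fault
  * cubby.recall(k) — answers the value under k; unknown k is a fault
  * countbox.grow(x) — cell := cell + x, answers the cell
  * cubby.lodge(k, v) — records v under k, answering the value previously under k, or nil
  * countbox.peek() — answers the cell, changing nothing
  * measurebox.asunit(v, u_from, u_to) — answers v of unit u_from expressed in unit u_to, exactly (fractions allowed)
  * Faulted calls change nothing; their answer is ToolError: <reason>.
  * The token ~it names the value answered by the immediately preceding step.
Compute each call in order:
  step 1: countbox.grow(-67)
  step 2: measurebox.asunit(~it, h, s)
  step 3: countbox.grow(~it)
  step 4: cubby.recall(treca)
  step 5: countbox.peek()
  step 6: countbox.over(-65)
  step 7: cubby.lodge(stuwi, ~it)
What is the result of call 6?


Answer: 18559/5

Derivation:
Do: countbox.grow[x=-67]
See: -67
Do: measurebox.asunit[v=~it; u_from=h; u_to=s]
See: -241200
Do: countbox.grow[x=~it]
See: -241267
Do: cubby.recall[k=treca]
See: ToolError: no such key treca
Do: countbox.peek[]
See: -241267
Do: countbox.over[x=-65]
See: 18559/5
Do: cubby.lodge[k=stuwi; v=~it]
See: nil


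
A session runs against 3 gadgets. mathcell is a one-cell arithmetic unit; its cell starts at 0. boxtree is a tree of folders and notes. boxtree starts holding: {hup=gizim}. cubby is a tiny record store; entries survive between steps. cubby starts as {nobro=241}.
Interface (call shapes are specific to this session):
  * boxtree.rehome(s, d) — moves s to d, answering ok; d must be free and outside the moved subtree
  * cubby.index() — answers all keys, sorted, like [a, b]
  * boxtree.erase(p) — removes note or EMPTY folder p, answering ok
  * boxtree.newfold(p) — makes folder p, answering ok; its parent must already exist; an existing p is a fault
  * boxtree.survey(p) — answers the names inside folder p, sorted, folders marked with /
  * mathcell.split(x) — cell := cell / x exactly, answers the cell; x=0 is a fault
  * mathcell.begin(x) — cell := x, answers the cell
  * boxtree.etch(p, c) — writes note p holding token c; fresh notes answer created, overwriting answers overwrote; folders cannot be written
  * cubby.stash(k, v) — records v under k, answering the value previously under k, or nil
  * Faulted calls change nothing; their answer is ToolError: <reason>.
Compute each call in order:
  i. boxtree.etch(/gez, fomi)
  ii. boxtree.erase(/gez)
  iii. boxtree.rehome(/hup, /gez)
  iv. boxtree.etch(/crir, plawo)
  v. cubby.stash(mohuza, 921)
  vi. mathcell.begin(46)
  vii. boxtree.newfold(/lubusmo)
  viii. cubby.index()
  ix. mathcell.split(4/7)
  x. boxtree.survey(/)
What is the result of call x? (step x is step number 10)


Answer: [crir, gez, lubusmo/]

Derivation:
// boxtree.etch(p→/gez, c→fomi) -> created
// boxtree.erase(p→/gez) -> ok
// boxtree.rehome(s→/hup, d→/gez) -> ok
// boxtree.etch(p→/crir, c→plawo) -> created
// cubby.stash(k→mohuza, v→921) -> nil
// mathcell.begin(x→46) -> 46
// boxtree.newfold(p→/lubusmo) -> ok
// cubby.index() -> [mohuza, nobro]
// mathcell.split(x→4/7) -> 161/2
// boxtree.survey(p→/) -> [crir, gez, lubusmo/]


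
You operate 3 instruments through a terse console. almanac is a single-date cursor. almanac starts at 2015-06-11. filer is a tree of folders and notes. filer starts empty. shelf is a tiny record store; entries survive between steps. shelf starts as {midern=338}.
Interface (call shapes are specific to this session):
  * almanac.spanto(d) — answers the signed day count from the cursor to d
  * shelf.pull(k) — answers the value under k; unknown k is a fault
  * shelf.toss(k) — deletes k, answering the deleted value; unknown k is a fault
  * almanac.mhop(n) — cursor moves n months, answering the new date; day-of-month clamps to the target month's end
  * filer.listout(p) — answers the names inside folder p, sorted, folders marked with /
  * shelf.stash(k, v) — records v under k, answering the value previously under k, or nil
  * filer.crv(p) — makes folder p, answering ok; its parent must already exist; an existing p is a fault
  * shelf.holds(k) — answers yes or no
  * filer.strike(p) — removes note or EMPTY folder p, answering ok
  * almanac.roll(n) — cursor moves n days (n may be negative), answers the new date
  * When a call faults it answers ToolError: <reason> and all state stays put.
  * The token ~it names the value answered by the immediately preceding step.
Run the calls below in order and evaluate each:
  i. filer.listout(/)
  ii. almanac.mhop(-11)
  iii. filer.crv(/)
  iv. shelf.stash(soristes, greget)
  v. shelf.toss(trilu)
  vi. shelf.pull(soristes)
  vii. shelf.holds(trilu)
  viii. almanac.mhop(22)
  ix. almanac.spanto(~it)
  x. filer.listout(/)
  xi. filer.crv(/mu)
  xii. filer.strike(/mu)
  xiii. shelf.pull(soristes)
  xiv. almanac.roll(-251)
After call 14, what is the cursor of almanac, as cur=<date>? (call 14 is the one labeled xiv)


Answer: cur=2015-09-03

Derivation:
-> filer.listout(p: /)
<- []
-> almanac.mhop(n: -11)
<- 2014-07-11
-> filer.crv(p: /)
<- ToolError: exists
-> shelf.stash(k: soristes, v: greget)
<- nil
-> shelf.toss(k: trilu)
<- ToolError: no such key trilu
-> shelf.pull(k: soristes)
<- greget
-> shelf.holds(k: trilu)
<- no
-> almanac.mhop(n: 22)
<- 2016-05-11
-> almanac.spanto(d: ~it)
<- 0
-> filer.listout(p: /)
<- []
-> filer.crv(p: /mu)
<- ok
-> filer.strike(p: /mu)
<- ok
-> shelf.pull(k: soristes)
<- greget
-> almanac.roll(n: -251)
<- 2015-09-03


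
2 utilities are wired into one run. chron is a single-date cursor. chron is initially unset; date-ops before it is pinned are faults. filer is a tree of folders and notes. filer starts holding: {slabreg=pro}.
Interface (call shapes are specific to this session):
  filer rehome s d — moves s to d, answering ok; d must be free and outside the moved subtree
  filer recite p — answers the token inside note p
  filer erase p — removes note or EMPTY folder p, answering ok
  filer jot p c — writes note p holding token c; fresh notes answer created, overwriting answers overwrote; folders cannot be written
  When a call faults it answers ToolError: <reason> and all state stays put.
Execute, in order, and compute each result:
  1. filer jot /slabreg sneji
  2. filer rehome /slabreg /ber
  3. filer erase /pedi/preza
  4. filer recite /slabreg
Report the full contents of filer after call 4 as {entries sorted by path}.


% filer jot /slabreg sneji
= overwrote
% filer rehome /slabreg /ber
= ok
% filer erase /pedi/preza
= ToolError: not found
% filer recite /slabreg
= ToolError: not found

Answer: {ber=sneji}


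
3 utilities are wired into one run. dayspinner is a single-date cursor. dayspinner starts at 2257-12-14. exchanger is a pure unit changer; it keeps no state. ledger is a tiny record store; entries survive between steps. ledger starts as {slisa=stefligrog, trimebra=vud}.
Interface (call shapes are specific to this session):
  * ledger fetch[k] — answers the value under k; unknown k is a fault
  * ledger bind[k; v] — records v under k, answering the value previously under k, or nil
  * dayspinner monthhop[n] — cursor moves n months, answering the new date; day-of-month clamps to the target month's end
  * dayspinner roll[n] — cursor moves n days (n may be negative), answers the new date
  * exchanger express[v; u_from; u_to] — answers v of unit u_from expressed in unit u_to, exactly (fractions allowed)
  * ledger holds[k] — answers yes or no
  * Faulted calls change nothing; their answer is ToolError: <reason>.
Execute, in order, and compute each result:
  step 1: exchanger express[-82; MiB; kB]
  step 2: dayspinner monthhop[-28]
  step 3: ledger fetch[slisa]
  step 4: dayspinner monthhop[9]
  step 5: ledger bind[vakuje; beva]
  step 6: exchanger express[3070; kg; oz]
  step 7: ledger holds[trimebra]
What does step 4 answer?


;; exchanger express(v→-82, u_from→MiB, u_to→kB) => -10747904/125
;; dayspinner monthhop(n→-28) => 2255-08-14
;; ledger fetch(k→slisa) => stefligrog
;; dayspinner monthhop(n→9) => 2256-05-14
;; ledger bind(k→vakuje, v→beva) => nil
;; exchanger express(v→3070, u_from→kg, u_to→oz) => 4912000000000/45359237
;; ledger holds(k→trimebra) => yes

Answer: 2256-05-14


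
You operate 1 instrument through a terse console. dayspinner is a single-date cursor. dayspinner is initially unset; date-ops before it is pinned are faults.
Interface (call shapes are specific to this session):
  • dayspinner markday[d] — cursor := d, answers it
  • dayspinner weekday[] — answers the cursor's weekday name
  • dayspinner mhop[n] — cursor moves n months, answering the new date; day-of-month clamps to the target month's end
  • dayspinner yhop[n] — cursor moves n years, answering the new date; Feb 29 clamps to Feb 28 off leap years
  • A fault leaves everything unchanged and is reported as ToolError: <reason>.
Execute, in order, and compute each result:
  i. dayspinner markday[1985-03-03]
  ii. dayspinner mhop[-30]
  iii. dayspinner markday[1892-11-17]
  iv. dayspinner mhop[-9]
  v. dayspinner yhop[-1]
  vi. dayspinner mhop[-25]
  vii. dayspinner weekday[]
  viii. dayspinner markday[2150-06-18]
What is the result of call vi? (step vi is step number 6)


I use dayspinner markday using d: 1985-03-03, and see 1985-03-03.
Next I call dayspinner mhop using n: -30, → 1982-09-03.
I invoke dayspinner markday using d: 1892-11-17, and see 1892-11-17.
Calling dayspinner mhop using n: -9, and get 1892-02-17.
Next I call dayspinner yhop using n: -1, yielding 1891-02-17.
Now I run dayspinner mhop using n: -25, and observe 1889-01-17.
Now I run dayspinner weekday(), — result: Thursday.
Next I call dayspinner markday using d: 2150-06-18, and observe 2150-06-18.

Answer: 1889-01-17


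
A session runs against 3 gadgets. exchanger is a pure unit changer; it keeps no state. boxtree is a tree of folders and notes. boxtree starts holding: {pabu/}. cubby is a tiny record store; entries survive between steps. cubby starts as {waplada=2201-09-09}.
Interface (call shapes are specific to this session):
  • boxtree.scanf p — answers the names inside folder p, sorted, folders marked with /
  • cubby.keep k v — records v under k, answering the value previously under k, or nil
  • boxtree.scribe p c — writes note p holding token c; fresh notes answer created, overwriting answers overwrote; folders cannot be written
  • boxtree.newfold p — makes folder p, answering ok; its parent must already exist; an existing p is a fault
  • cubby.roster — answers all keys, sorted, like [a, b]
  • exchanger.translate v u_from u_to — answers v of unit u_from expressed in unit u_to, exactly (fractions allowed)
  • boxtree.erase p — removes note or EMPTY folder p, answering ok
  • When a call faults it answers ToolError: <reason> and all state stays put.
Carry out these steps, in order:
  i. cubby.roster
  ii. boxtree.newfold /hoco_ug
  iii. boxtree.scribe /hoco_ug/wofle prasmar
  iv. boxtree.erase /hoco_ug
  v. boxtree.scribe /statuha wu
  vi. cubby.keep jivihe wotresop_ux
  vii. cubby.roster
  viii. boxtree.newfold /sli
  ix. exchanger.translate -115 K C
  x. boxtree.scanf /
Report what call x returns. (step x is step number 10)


Answer: [hoco_ug/, pabu/, sli/, statuha]

Derivation:
==> roster()
<== [waplada]
==> newfold(/hoco_ug)
<== ok
==> scribe(/hoco_ug/wofle, prasmar)
<== created
==> erase(/hoco_ug)
<== ToolError: not empty
==> scribe(/statuha, wu)
<== created
==> keep(jivihe, wotresop_ux)
<== nil
==> roster()
<== [jivihe, waplada]
==> newfold(/sli)
<== ok
==> translate(-115, K, C)
<== -7763/20
==> scanf(/)
<== [hoco_ug/, pabu/, sli/, statuha]
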